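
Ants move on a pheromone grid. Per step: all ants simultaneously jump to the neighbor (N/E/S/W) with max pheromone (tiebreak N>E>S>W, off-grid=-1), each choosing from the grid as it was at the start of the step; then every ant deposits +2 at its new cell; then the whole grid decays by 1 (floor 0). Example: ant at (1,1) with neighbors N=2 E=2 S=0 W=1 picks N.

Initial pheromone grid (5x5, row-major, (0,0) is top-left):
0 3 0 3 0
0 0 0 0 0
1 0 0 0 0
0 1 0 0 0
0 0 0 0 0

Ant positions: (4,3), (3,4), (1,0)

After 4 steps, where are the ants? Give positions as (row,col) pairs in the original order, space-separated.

Step 1: ant0:(4,3)->N->(3,3) | ant1:(3,4)->N->(2,4) | ant2:(1,0)->S->(2,0)
  grid max=2 at (0,1)
Step 2: ant0:(3,3)->N->(2,3) | ant1:(2,4)->N->(1,4) | ant2:(2,0)->N->(1,0)
  grid max=1 at (0,1)
Step 3: ant0:(2,3)->N->(1,3) | ant1:(1,4)->N->(0,4) | ant2:(1,0)->S->(2,0)
  grid max=2 at (2,0)
Step 4: ant0:(1,3)->N->(0,3) | ant1:(0,4)->S->(1,4) | ant2:(2,0)->N->(1,0)
  grid max=1 at (0,3)

(0,3) (1,4) (1,0)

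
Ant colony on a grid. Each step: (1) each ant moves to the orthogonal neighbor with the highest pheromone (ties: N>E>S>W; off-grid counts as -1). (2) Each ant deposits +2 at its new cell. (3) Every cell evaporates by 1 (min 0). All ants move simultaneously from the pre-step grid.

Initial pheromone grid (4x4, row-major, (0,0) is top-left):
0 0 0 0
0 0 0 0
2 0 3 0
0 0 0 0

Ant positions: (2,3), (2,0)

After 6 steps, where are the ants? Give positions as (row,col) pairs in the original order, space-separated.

Step 1: ant0:(2,3)->W->(2,2) | ant1:(2,0)->N->(1,0)
  grid max=4 at (2,2)
Step 2: ant0:(2,2)->N->(1,2) | ant1:(1,0)->S->(2,0)
  grid max=3 at (2,2)
Step 3: ant0:(1,2)->S->(2,2) | ant1:(2,0)->N->(1,0)
  grid max=4 at (2,2)
Step 4: ant0:(2,2)->N->(1,2) | ant1:(1,0)->S->(2,0)
  grid max=3 at (2,2)
Step 5: ant0:(1,2)->S->(2,2) | ant1:(2,0)->N->(1,0)
  grid max=4 at (2,2)
Step 6: ant0:(2,2)->N->(1,2) | ant1:(1,0)->S->(2,0)
  grid max=3 at (2,2)

(1,2) (2,0)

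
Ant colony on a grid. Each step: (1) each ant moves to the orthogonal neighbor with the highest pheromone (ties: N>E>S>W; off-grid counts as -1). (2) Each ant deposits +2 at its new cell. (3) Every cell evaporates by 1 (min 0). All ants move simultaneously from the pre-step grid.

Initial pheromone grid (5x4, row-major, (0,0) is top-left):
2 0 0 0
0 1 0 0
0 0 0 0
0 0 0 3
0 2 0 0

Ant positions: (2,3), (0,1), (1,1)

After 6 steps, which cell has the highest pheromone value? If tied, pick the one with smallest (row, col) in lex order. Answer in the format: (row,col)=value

Step 1: ant0:(2,3)->S->(3,3) | ant1:(0,1)->W->(0,0) | ant2:(1,1)->N->(0,1)
  grid max=4 at (3,3)
Step 2: ant0:(3,3)->N->(2,3) | ant1:(0,0)->E->(0,1) | ant2:(0,1)->W->(0,0)
  grid max=4 at (0,0)
Step 3: ant0:(2,3)->S->(3,3) | ant1:(0,1)->W->(0,0) | ant2:(0,0)->E->(0,1)
  grid max=5 at (0,0)
Step 4: ant0:(3,3)->N->(2,3) | ant1:(0,0)->E->(0,1) | ant2:(0,1)->W->(0,0)
  grid max=6 at (0,0)
Step 5: ant0:(2,3)->S->(3,3) | ant1:(0,1)->W->(0,0) | ant2:(0,0)->E->(0,1)
  grid max=7 at (0,0)
Step 6: ant0:(3,3)->N->(2,3) | ant1:(0,0)->E->(0,1) | ant2:(0,1)->W->(0,0)
  grid max=8 at (0,0)
Final grid:
  8 6 0 0
  0 0 0 0
  0 0 0 1
  0 0 0 3
  0 0 0 0
Max pheromone 8 at (0,0)

Answer: (0,0)=8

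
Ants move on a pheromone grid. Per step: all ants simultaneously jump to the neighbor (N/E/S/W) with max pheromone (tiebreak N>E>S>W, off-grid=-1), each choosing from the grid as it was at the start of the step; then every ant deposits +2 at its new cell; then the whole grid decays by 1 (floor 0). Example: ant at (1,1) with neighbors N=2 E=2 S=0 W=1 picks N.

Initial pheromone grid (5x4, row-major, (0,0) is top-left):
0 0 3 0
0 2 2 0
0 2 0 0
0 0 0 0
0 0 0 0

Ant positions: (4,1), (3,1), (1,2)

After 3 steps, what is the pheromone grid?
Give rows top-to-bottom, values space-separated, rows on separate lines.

After step 1: ants at (3,1),(2,1),(0,2)
  0 0 4 0
  0 1 1 0
  0 3 0 0
  0 1 0 0
  0 0 0 0
After step 2: ants at (2,1),(1,1),(1,2)
  0 0 3 0
  0 2 2 0
  0 4 0 0
  0 0 0 0
  0 0 0 0
After step 3: ants at (1,1),(2,1),(0,2)
  0 0 4 0
  0 3 1 0
  0 5 0 0
  0 0 0 0
  0 0 0 0

0 0 4 0
0 3 1 0
0 5 0 0
0 0 0 0
0 0 0 0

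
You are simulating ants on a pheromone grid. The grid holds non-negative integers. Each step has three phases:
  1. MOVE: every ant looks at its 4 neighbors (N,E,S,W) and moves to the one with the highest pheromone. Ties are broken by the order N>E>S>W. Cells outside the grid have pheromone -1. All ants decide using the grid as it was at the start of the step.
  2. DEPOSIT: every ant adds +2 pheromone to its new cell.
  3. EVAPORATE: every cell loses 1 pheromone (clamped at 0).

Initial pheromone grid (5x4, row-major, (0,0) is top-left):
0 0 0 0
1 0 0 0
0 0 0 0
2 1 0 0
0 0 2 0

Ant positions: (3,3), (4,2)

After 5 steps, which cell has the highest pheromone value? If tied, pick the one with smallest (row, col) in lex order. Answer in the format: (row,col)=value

Answer: (0,3)=1

Derivation:
Step 1: ant0:(3,3)->N->(2,3) | ant1:(4,2)->N->(3,2)
  grid max=1 at (2,3)
Step 2: ant0:(2,3)->N->(1,3) | ant1:(3,2)->S->(4,2)
  grid max=2 at (4,2)
Step 3: ant0:(1,3)->N->(0,3) | ant1:(4,2)->N->(3,2)
  grid max=1 at (0,3)
Step 4: ant0:(0,3)->S->(1,3) | ant1:(3,2)->S->(4,2)
  grid max=2 at (4,2)
Step 5: ant0:(1,3)->N->(0,3) | ant1:(4,2)->N->(3,2)
  grid max=1 at (0,3)
Final grid:
  0 0 0 1
  0 0 0 0
  0 0 0 0
  0 0 1 0
  0 0 1 0
Max pheromone 1 at (0,3)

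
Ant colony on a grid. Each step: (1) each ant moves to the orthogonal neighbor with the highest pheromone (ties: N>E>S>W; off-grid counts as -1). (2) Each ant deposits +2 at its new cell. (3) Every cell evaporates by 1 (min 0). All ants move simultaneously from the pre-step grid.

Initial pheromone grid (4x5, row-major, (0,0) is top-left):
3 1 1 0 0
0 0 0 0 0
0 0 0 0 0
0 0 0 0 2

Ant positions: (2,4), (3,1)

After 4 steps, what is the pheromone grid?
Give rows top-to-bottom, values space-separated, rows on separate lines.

After step 1: ants at (3,4),(2,1)
  2 0 0 0 0
  0 0 0 0 0
  0 1 0 0 0
  0 0 0 0 3
After step 2: ants at (2,4),(1,1)
  1 0 0 0 0
  0 1 0 0 0
  0 0 0 0 1
  0 0 0 0 2
After step 3: ants at (3,4),(0,1)
  0 1 0 0 0
  0 0 0 0 0
  0 0 0 0 0
  0 0 0 0 3
After step 4: ants at (2,4),(0,2)
  0 0 1 0 0
  0 0 0 0 0
  0 0 0 0 1
  0 0 0 0 2

0 0 1 0 0
0 0 0 0 0
0 0 0 0 1
0 0 0 0 2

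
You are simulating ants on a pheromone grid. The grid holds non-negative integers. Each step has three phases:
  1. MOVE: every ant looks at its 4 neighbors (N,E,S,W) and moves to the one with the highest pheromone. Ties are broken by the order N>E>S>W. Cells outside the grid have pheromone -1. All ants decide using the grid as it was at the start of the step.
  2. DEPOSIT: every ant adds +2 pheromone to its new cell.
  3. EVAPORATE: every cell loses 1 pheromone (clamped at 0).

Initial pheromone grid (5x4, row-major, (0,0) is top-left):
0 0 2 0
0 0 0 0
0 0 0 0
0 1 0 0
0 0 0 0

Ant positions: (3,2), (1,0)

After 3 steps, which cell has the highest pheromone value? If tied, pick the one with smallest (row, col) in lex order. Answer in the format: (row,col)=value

Answer: (3,1)=2

Derivation:
Step 1: ant0:(3,2)->W->(3,1) | ant1:(1,0)->N->(0,0)
  grid max=2 at (3,1)
Step 2: ant0:(3,1)->N->(2,1) | ant1:(0,0)->E->(0,1)
  grid max=1 at (0,1)
Step 3: ant0:(2,1)->S->(3,1) | ant1:(0,1)->E->(0,2)
  grid max=2 at (3,1)
Final grid:
  0 0 1 0
  0 0 0 0
  0 0 0 0
  0 2 0 0
  0 0 0 0
Max pheromone 2 at (3,1)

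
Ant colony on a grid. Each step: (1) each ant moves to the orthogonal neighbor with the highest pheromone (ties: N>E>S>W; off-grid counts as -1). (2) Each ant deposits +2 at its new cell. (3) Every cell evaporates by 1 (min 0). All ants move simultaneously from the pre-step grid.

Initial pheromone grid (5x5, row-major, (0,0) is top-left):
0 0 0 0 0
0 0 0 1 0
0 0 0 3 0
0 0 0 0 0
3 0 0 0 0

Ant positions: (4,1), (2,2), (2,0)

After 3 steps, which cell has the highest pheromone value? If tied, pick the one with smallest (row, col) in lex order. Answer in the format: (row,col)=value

Answer: (2,3)=4

Derivation:
Step 1: ant0:(4,1)->W->(4,0) | ant1:(2,2)->E->(2,3) | ant2:(2,0)->N->(1,0)
  grid max=4 at (2,3)
Step 2: ant0:(4,0)->N->(3,0) | ant1:(2,3)->N->(1,3) | ant2:(1,0)->N->(0,0)
  grid max=3 at (2,3)
Step 3: ant0:(3,0)->S->(4,0) | ant1:(1,3)->S->(2,3) | ant2:(0,0)->E->(0,1)
  grid max=4 at (2,3)
Final grid:
  0 1 0 0 0
  0 0 0 0 0
  0 0 0 4 0
  0 0 0 0 0
  4 0 0 0 0
Max pheromone 4 at (2,3)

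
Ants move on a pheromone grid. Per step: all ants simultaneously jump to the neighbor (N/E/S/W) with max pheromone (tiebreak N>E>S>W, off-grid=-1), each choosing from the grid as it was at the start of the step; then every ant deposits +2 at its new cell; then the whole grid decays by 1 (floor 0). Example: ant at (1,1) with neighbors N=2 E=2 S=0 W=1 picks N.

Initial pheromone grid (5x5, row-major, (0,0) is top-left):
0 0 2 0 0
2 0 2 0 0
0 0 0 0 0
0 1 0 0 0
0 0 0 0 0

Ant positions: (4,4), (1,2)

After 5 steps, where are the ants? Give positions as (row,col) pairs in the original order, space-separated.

Step 1: ant0:(4,4)->N->(3,4) | ant1:(1,2)->N->(0,2)
  grid max=3 at (0,2)
Step 2: ant0:(3,4)->N->(2,4) | ant1:(0,2)->S->(1,2)
  grid max=2 at (0,2)
Step 3: ant0:(2,4)->N->(1,4) | ant1:(1,2)->N->(0,2)
  grid max=3 at (0,2)
Step 4: ant0:(1,4)->N->(0,4) | ant1:(0,2)->S->(1,2)
  grid max=2 at (0,2)
Step 5: ant0:(0,4)->S->(1,4) | ant1:(1,2)->N->(0,2)
  grid max=3 at (0,2)

(1,4) (0,2)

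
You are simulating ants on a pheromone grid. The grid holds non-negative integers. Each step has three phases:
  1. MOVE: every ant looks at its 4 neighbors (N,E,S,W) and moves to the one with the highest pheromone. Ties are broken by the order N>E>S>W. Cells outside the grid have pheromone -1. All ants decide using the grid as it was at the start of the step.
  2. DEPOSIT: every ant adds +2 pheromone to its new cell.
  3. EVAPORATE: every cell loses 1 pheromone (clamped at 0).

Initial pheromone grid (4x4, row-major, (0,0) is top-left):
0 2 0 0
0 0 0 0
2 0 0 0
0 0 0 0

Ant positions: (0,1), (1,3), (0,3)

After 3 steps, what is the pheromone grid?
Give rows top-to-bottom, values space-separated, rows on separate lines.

After step 1: ants at (0,2),(0,3),(1,3)
  0 1 1 1
  0 0 0 1
  1 0 0 0
  0 0 0 0
After step 2: ants at (0,3),(1,3),(0,3)
  0 0 0 4
  0 0 0 2
  0 0 0 0
  0 0 0 0
After step 3: ants at (1,3),(0,3),(1,3)
  0 0 0 5
  0 0 0 5
  0 0 0 0
  0 0 0 0

0 0 0 5
0 0 0 5
0 0 0 0
0 0 0 0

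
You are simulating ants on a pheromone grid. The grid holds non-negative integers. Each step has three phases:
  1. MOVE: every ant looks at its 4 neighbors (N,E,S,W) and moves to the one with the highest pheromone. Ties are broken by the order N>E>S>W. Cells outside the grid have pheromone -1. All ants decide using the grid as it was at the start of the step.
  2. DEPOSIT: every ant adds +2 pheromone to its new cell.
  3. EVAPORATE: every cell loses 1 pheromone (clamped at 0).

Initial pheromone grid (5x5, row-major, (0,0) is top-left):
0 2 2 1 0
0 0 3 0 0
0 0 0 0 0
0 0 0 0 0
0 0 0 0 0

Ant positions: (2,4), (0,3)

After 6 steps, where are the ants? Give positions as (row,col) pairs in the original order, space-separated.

Step 1: ant0:(2,4)->N->(1,4) | ant1:(0,3)->W->(0,2)
  grid max=3 at (0,2)
Step 2: ant0:(1,4)->N->(0,4) | ant1:(0,2)->S->(1,2)
  grid max=3 at (1,2)
Step 3: ant0:(0,4)->S->(1,4) | ant1:(1,2)->N->(0,2)
  grid max=3 at (0,2)
Step 4: ant0:(1,4)->N->(0,4) | ant1:(0,2)->S->(1,2)
  grid max=3 at (1,2)
Step 5: ant0:(0,4)->S->(1,4) | ant1:(1,2)->N->(0,2)
  grid max=3 at (0,2)
Step 6: ant0:(1,4)->N->(0,4) | ant1:(0,2)->S->(1,2)
  grid max=3 at (1,2)

(0,4) (1,2)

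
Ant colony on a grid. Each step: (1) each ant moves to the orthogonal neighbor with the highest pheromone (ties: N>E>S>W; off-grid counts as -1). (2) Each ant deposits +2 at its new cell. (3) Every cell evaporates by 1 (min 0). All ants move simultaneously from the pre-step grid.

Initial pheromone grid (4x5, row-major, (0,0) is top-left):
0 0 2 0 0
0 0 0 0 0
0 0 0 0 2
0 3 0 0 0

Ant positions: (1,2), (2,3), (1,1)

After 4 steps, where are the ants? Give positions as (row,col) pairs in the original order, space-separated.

Step 1: ant0:(1,2)->N->(0,2) | ant1:(2,3)->E->(2,4) | ant2:(1,1)->N->(0,1)
  grid max=3 at (0,2)
Step 2: ant0:(0,2)->W->(0,1) | ant1:(2,4)->N->(1,4) | ant2:(0,1)->E->(0,2)
  grid max=4 at (0,2)
Step 3: ant0:(0,1)->E->(0,2) | ant1:(1,4)->S->(2,4) | ant2:(0,2)->W->(0,1)
  grid max=5 at (0,2)
Step 4: ant0:(0,2)->W->(0,1) | ant1:(2,4)->N->(1,4) | ant2:(0,1)->E->(0,2)
  grid max=6 at (0,2)

(0,1) (1,4) (0,2)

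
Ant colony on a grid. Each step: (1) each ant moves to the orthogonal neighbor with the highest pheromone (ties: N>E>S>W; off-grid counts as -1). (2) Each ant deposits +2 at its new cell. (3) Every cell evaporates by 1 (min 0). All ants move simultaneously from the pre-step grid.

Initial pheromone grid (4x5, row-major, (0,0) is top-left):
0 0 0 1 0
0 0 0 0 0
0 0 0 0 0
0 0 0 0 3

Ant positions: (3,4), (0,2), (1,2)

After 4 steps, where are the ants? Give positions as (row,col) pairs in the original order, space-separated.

Step 1: ant0:(3,4)->N->(2,4) | ant1:(0,2)->E->(0,3) | ant2:(1,2)->N->(0,2)
  grid max=2 at (0,3)
Step 2: ant0:(2,4)->S->(3,4) | ant1:(0,3)->W->(0,2) | ant2:(0,2)->E->(0,3)
  grid max=3 at (0,3)
Step 3: ant0:(3,4)->N->(2,4) | ant1:(0,2)->E->(0,3) | ant2:(0,3)->W->(0,2)
  grid max=4 at (0,3)
Step 4: ant0:(2,4)->S->(3,4) | ant1:(0,3)->W->(0,2) | ant2:(0,2)->E->(0,3)
  grid max=5 at (0,3)

(3,4) (0,2) (0,3)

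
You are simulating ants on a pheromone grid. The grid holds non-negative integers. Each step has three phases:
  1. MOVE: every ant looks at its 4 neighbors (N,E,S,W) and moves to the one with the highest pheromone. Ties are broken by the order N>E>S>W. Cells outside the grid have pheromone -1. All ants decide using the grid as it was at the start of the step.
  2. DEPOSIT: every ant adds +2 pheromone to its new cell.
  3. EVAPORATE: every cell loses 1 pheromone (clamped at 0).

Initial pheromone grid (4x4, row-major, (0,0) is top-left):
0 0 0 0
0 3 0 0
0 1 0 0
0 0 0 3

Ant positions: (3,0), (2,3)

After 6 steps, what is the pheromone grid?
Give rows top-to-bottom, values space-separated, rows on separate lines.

After step 1: ants at (2,0),(3,3)
  0 0 0 0
  0 2 0 0
  1 0 0 0
  0 0 0 4
After step 2: ants at (1,0),(2,3)
  0 0 0 0
  1 1 0 0
  0 0 0 1
  0 0 0 3
After step 3: ants at (1,1),(3,3)
  0 0 0 0
  0 2 0 0
  0 0 0 0
  0 0 0 4
After step 4: ants at (0,1),(2,3)
  0 1 0 0
  0 1 0 0
  0 0 0 1
  0 0 0 3
After step 5: ants at (1,1),(3,3)
  0 0 0 0
  0 2 0 0
  0 0 0 0
  0 0 0 4
After step 6: ants at (0,1),(2,3)
  0 1 0 0
  0 1 0 0
  0 0 0 1
  0 0 0 3

0 1 0 0
0 1 0 0
0 0 0 1
0 0 0 3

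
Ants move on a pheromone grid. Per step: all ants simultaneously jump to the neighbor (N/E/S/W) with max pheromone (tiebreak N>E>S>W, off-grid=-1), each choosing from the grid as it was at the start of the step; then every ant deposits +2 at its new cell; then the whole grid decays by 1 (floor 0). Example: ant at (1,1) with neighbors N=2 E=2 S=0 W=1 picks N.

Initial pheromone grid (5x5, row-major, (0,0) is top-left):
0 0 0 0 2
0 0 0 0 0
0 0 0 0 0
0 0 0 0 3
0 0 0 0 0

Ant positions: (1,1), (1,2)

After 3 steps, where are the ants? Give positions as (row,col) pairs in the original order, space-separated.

Step 1: ant0:(1,1)->N->(0,1) | ant1:(1,2)->N->(0,2)
  grid max=2 at (3,4)
Step 2: ant0:(0,1)->E->(0,2) | ant1:(0,2)->W->(0,1)
  grid max=2 at (0,1)
Step 3: ant0:(0,2)->W->(0,1) | ant1:(0,1)->E->(0,2)
  grid max=3 at (0,1)

(0,1) (0,2)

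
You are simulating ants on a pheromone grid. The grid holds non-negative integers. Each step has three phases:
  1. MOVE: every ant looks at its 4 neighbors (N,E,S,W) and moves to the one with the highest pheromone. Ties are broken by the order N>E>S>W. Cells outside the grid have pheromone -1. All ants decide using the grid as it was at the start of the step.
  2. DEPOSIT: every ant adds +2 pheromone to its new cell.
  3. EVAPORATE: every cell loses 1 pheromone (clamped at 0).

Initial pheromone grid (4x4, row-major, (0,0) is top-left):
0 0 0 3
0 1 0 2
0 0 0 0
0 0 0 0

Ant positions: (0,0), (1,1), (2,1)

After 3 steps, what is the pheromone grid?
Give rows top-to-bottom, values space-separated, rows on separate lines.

After step 1: ants at (0,1),(0,1),(1,1)
  0 3 0 2
  0 2 0 1
  0 0 0 0
  0 0 0 0
After step 2: ants at (1,1),(1,1),(0,1)
  0 4 0 1
  0 5 0 0
  0 0 0 0
  0 0 0 0
After step 3: ants at (0,1),(0,1),(1,1)
  0 7 0 0
  0 6 0 0
  0 0 0 0
  0 0 0 0

0 7 0 0
0 6 0 0
0 0 0 0
0 0 0 0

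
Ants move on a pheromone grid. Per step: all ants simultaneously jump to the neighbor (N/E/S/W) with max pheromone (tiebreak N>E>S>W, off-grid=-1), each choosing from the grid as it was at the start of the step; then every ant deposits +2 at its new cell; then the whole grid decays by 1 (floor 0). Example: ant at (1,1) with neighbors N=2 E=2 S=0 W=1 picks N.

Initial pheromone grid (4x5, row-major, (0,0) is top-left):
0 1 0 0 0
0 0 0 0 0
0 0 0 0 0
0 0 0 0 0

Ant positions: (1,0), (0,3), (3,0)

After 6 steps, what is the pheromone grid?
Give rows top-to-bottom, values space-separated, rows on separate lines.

After step 1: ants at (0,0),(0,4),(2,0)
  1 0 0 0 1
  0 0 0 0 0
  1 0 0 0 0
  0 0 0 0 0
After step 2: ants at (0,1),(1,4),(1,0)
  0 1 0 0 0
  1 0 0 0 1
  0 0 0 0 0
  0 0 0 0 0
After step 3: ants at (0,2),(0,4),(0,0)
  1 0 1 0 1
  0 0 0 0 0
  0 0 0 0 0
  0 0 0 0 0
After step 4: ants at (0,3),(1,4),(0,1)
  0 1 0 1 0
  0 0 0 0 1
  0 0 0 0 0
  0 0 0 0 0
After step 5: ants at (0,4),(0,4),(0,2)
  0 0 1 0 3
  0 0 0 0 0
  0 0 0 0 0
  0 0 0 0 0
After step 6: ants at (1,4),(1,4),(0,3)
  0 0 0 1 2
  0 0 0 0 3
  0 0 0 0 0
  0 0 0 0 0

0 0 0 1 2
0 0 0 0 3
0 0 0 0 0
0 0 0 0 0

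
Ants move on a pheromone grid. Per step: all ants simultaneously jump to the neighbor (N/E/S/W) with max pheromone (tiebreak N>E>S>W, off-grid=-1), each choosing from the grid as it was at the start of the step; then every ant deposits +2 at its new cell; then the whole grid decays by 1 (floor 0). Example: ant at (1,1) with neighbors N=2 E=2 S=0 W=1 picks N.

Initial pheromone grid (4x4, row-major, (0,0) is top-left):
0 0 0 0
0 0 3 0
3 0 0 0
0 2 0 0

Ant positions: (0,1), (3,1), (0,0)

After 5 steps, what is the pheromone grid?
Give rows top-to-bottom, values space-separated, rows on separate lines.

After step 1: ants at (0,2),(2,1),(0,1)
  0 1 1 0
  0 0 2 0
  2 1 0 0
  0 1 0 0
After step 2: ants at (1,2),(2,0),(0,2)
  0 0 2 0
  0 0 3 0
  3 0 0 0
  0 0 0 0
After step 3: ants at (0,2),(1,0),(1,2)
  0 0 3 0
  1 0 4 0
  2 0 0 0
  0 0 0 0
After step 4: ants at (1,2),(2,0),(0,2)
  0 0 4 0
  0 0 5 0
  3 0 0 0
  0 0 0 0
After step 5: ants at (0,2),(1,0),(1,2)
  0 0 5 0
  1 0 6 0
  2 0 0 0
  0 0 0 0

0 0 5 0
1 0 6 0
2 0 0 0
0 0 0 0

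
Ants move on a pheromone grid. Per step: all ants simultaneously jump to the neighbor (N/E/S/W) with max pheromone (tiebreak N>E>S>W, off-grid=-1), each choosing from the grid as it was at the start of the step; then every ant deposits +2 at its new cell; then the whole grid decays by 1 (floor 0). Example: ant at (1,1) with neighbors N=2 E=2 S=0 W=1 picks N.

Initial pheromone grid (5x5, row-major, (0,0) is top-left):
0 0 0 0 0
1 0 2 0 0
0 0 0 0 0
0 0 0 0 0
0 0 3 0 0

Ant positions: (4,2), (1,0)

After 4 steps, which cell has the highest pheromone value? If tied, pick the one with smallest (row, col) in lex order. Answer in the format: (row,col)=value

Answer: (4,2)=3

Derivation:
Step 1: ant0:(4,2)->N->(3,2) | ant1:(1,0)->N->(0,0)
  grid max=2 at (4,2)
Step 2: ant0:(3,2)->S->(4,2) | ant1:(0,0)->E->(0,1)
  grid max=3 at (4,2)
Step 3: ant0:(4,2)->N->(3,2) | ant1:(0,1)->E->(0,2)
  grid max=2 at (4,2)
Step 4: ant0:(3,2)->S->(4,2) | ant1:(0,2)->E->(0,3)
  grid max=3 at (4,2)
Final grid:
  0 0 0 1 0
  0 0 0 0 0
  0 0 0 0 0
  0 0 0 0 0
  0 0 3 0 0
Max pheromone 3 at (4,2)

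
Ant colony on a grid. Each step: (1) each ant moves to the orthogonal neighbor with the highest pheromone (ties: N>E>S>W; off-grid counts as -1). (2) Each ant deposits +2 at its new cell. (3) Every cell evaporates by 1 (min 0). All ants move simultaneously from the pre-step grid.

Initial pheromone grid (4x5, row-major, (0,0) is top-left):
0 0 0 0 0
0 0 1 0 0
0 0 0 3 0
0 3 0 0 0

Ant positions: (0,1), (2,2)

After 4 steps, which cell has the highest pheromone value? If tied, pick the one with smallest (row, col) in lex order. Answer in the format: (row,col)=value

Step 1: ant0:(0,1)->E->(0,2) | ant1:(2,2)->E->(2,3)
  grid max=4 at (2,3)
Step 2: ant0:(0,2)->E->(0,3) | ant1:(2,3)->N->(1,3)
  grid max=3 at (2,3)
Step 3: ant0:(0,3)->S->(1,3) | ant1:(1,3)->S->(2,3)
  grid max=4 at (2,3)
Step 4: ant0:(1,3)->S->(2,3) | ant1:(2,3)->N->(1,3)
  grid max=5 at (2,3)
Final grid:
  0 0 0 0 0
  0 0 0 3 0
  0 0 0 5 0
  0 0 0 0 0
Max pheromone 5 at (2,3)

Answer: (2,3)=5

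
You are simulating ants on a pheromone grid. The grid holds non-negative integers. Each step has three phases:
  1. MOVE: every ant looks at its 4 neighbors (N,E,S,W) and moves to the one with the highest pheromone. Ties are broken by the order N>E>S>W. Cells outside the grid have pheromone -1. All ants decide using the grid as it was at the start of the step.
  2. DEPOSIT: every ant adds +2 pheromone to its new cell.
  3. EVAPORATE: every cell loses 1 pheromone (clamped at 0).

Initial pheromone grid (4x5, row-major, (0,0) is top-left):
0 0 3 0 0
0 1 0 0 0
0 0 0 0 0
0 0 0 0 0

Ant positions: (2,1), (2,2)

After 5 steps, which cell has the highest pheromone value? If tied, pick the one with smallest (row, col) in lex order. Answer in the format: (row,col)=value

Answer: (0,2)=6

Derivation:
Step 1: ant0:(2,1)->N->(1,1) | ant1:(2,2)->N->(1,2)
  grid max=2 at (0,2)
Step 2: ant0:(1,1)->E->(1,2) | ant1:(1,2)->N->(0,2)
  grid max=3 at (0,2)
Step 3: ant0:(1,2)->N->(0,2) | ant1:(0,2)->S->(1,2)
  grid max=4 at (0,2)
Step 4: ant0:(0,2)->S->(1,2) | ant1:(1,2)->N->(0,2)
  grid max=5 at (0,2)
Step 5: ant0:(1,2)->N->(0,2) | ant1:(0,2)->S->(1,2)
  grid max=6 at (0,2)
Final grid:
  0 0 6 0 0
  0 0 5 0 0
  0 0 0 0 0
  0 0 0 0 0
Max pheromone 6 at (0,2)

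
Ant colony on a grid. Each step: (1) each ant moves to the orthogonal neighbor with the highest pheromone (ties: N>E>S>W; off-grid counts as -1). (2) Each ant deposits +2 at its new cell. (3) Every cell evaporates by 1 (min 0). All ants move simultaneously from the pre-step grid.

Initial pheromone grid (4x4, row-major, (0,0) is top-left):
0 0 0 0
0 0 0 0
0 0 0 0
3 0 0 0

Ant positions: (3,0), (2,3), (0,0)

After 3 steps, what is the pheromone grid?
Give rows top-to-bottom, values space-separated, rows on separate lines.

After step 1: ants at (2,0),(1,3),(0,1)
  0 1 0 0
  0 0 0 1
  1 0 0 0
  2 0 0 0
After step 2: ants at (3,0),(0,3),(0,2)
  0 0 1 1
  0 0 0 0
  0 0 0 0
  3 0 0 0
After step 3: ants at (2,0),(0,2),(0,3)
  0 0 2 2
  0 0 0 0
  1 0 0 0
  2 0 0 0

0 0 2 2
0 0 0 0
1 0 0 0
2 0 0 0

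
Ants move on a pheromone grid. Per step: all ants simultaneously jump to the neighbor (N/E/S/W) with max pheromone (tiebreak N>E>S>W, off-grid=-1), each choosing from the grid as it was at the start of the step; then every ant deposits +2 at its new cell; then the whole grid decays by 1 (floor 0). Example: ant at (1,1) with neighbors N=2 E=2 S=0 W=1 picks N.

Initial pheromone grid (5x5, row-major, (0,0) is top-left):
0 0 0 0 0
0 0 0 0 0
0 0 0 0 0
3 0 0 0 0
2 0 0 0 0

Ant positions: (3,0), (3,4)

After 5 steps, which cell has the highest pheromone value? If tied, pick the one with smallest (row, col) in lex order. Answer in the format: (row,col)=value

Step 1: ant0:(3,0)->S->(4,0) | ant1:(3,4)->N->(2,4)
  grid max=3 at (4,0)
Step 2: ant0:(4,0)->N->(3,0) | ant1:(2,4)->N->(1,4)
  grid max=3 at (3,0)
Step 3: ant0:(3,0)->S->(4,0) | ant1:(1,4)->N->(0,4)
  grid max=3 at (4,0)
Step 4: ant0:(4,0)->N->(3,0) | ant1:(0,4)->S->(1,4)
  grid max=3 at (3,0)
Step 5: ant0:(3,0)->S->(4,0) | ant1:(1,4)->N->(0,4)
  grid max=3 at (4,0)
Final grid:
  0 0 0 0 1
  0 0 0 0 0
  0 0 0 0 0
  2 0 0 0 0
  3 0 0 0 0
Max pheromone 3 at (4,0)

Answer: (4,0)=3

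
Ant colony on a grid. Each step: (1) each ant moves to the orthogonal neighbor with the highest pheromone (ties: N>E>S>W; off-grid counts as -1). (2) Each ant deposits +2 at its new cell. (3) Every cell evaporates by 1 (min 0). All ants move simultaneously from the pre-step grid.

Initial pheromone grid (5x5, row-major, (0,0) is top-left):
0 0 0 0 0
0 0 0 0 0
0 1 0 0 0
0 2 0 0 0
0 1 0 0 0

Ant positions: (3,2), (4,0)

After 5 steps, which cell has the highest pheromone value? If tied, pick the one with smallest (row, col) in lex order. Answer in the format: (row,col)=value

Step 1: ant0:(3,2)->W->(3,1) | ant1:(4,0)->E->(4,1)
  grid max=3 at (3,1)
Step 2: ant0:(3,1)->S->(4,1) | ant1:(4,1)->N->(3,1)
  grid max=4 at (3,1)
Step 3: ant0:(4,1)->N->(3,1) | ant1:(3,1)->S->(4,1)
  grid max=5 at (3,1)
Step 4: ant0:(3,1)->S->(4,1) | ant1:(4,1)->N->(3,1)
  grid max=6 at (3,1)
Step 5: ant0:(4,1)->N->(3,1) | ant1:(3,1)->S->(4,1)
  grid max=7 at (3,1)
Final grid:
  0 0 0 0 0
  0 0 0 0 0
  0 0 0 0 0
  0 7 0 0 0
  0 6 0 0 0
Max pheromone 7 at (3,1)

Answer: (3,1)=7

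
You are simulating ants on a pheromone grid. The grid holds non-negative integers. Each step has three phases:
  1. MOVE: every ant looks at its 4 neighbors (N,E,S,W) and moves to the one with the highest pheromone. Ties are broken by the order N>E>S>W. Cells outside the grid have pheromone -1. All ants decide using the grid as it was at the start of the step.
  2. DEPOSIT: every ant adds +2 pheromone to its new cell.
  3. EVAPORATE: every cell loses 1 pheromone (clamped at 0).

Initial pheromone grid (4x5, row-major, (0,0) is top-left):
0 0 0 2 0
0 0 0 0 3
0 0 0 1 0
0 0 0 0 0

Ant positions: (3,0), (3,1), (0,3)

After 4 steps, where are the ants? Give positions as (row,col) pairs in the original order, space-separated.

Step 1: ant0:(3,0)->N->(2,0) | ant1:(3,1)->N->(2,1) | ant2:(0,3)->E->(0,4)
  grid max=2 at (1,4)
Step 2: ant0:(2,0)->E->(2,1) | ant1:(2,1)->W->(2,0) | ant2:(0,4)->S->(1,4)
  grid max=3 at (1,4)
Step 3: ant0:(2,1)->W->(2,0) | ant1:(2,0)->E->(2,1) | ant2:(1,4)->N->(0,4)
  grid max=3 at (2,0)
Step 4: ant0:(2,0)->E->(2,1) | ant1:(2,1)->W->(2,0) | ant2:(0,4)->S->(1,4)
  grid max=4 at (2,0)

(2,1) (2,0) (1,4)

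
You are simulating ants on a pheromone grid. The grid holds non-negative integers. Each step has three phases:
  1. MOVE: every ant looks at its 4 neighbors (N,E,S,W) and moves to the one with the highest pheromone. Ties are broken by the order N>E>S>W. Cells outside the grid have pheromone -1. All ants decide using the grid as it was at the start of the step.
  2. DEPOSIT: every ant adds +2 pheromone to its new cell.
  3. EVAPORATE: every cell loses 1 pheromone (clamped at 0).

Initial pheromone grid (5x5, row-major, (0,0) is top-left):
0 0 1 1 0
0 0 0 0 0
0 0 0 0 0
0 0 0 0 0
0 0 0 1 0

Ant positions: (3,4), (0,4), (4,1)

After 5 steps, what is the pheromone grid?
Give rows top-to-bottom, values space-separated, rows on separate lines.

After step 1: ants at (2,4),(0,3),(3,1)
  0 0 0 2 0
  0 0 0 0 0
  0 0 0 0 1
  0 1 0 0 0
  0 0 0 0 0
After step 2: ants at (1,4),(0,4),(2,1)
  0 0 0 1 1
  0 0 0 0 1
  0 1 0 0 0
  0 0 0 0 0
  0 0 0 0 0
After step 3: ants at (0,4),(1,4),(1,1)
  0 0 0 0 2
  0 1 0 0 2
  0 0 0 0 0
  0 0 0 0 0
  0 0 0 0 0
After step 4: ants at (1,4),(0,4),(0,1)
  0 1 0 0 3
  0 0 0 0 3
  0 0 0 0 0
  0 0 0 0 0
  0 0 0 0 0
After step 5: ants at (0,4),(1,4),(0,2)
  0 0 1 0 4
  0 0 0 0 4
  0 0 0 0 0
  0 0 0 0 0
  0 0 0 0 0

0 0 1 0 4
0 0 0 0 4
0 0 0 0 0
0 0 0 0 0
0 0 0 0 0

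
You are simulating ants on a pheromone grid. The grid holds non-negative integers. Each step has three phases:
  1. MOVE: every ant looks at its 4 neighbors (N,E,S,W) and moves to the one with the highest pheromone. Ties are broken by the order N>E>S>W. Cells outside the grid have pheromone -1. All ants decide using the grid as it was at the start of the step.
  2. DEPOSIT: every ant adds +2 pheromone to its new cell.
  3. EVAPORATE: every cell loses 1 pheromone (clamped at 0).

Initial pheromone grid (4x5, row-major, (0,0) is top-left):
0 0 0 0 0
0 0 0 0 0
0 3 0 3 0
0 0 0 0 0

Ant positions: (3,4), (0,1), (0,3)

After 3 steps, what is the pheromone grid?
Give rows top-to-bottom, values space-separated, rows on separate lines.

After step 1: ants at (2,4),(0,2),(0,4)
  0 0 1 0 1
  0 0 0 0 0
  0 2 0 2 1
  0 0 0 0 0
After step 2: ants at (2,3),(0,3),(1,4)
  0 0 0 1 0
  0 0 0 0 1
  0 1 0 3 0
  0 0 0 0 0
After step 3: ants at (1,3),(0,4),(0,4)
  0 0 0 0 3
  0 0 0 1 0
  0 0 0 2 0
  0 0 0 0 0

0 0 0 0 3
0 0 0 1 0
0 0 0 2 0
0 0 0 0 0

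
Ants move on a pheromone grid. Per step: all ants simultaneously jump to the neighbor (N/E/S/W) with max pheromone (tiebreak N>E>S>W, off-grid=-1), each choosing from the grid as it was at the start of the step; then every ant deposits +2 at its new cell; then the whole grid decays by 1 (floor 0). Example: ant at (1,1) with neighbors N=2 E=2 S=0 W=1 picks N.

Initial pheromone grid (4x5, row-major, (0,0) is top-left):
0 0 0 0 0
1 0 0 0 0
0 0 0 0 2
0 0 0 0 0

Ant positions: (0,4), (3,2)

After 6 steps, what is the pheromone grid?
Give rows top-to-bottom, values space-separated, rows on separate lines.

After step 1: ants at (1,4),(2,2)
  0 0 0 0 0
  0 0 0 0 1
  0 0 1 0 1
  0 0 0 0 0
After step 2: ants at (2,4),(1,2)
  0 0 0 0 0
  0 0 1 0 0
  0 0 0 0 2
  0 0 0 0 0
After step 3: ants at (1,4),(0,2)
  0 0 1 0 0
  0 0 0 0 1
  0 0 0 0 1
  0 0 0 0 0
After step 4: ants at (2,4),(0,3)
  0 0 0 1 0
  0 0 0 0 0
  0 0 0 0 2
  0 0 0 0 0
After step 5: ants at (1,4),(0,4)
  0 0 0 0 1
  0 0 0 0 1
  0 0 0 0 1
  0 0 0 0 0
After step 6: ants at (0,4),(1,4)
  0 0 0 0 2
  0 0 0 0 2
  0 0 0 0 0
  0 0 0 0 0

0 0 0 0 2
0 0 0 0 2
0 0 0 0 0
0 0 0 0 0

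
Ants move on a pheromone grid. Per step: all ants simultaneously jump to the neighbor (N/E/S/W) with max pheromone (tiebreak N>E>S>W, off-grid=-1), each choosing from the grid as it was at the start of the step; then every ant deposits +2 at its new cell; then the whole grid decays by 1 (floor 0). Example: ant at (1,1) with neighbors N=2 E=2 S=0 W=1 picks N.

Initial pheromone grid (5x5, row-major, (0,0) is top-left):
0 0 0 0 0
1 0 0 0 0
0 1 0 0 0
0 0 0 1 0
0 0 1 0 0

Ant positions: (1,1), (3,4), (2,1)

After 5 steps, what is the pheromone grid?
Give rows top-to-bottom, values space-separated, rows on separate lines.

After step 1: ants at (2,1),(3,3),(1,1)
  0 0 0 0 0
  0 1 0 0 0
  0 2 0 0 0
  0 0 0 2 0
  0 0 0 0 0
After step 2: ants at (1,1),(2,3),(2,1)
  0 0 0 0 0
  0 2 0 0 0
  0 3 0 1 0
  0 0 0 1 0
  0 0 0 0 0
After step 3: ants at (2,1),(3,3),(1,1)
  0 0 0 0 0
  0 3 0 0 0
  0 4 0 0 0
  0 0 0 2 0
  0 0 0 0 0
After step 4: ants at (1,1),(2,3),(2,1)
  0 0 0 0 0
  0 4 0 0 0
  0 5 0 1 0
  0 0 0 1 0
  0 0 0 0 0
After step 5: ants at (2,1),(3,3),(1,1)
  0 0 0 0 0
  0 5 0 0 0
  0 6 0 0 0
  0 0 0 2 0
  0 0 0 0 0

0 0 0 0 0
0 5 0 0 0
0 6 0 0 0
0 0 0 2 0
0 0 0 0 0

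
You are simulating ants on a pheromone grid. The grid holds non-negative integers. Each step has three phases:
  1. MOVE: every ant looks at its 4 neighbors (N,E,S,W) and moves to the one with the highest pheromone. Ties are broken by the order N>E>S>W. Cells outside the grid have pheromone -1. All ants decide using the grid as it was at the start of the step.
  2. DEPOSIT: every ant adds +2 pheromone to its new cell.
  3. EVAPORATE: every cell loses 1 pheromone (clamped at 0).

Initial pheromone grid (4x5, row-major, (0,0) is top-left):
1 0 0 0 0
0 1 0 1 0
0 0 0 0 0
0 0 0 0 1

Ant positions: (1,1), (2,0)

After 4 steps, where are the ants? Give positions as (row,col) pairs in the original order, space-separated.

Step 1: ant0:(1,1)->N->(0,1) | ant1:(2,0)->N->(1,0)
  grid max=1 at (0,1)
Step 2: ant0:(0,1)->E->(0,2) | ant1:(1,0)->N->(0,0)
  grid max=1 at (0,0)
Step 3: ant0:(0,2)->E->(0,3) | ant1:(0,0)->E->(0,1)
  grid max=1 at (0,1)
Step 4: ant0:(0,3)->E->(0,4) | ant1:(0,1)->E->(0,2)
  grid max=1 at (0,2)

(0,4) (0,2)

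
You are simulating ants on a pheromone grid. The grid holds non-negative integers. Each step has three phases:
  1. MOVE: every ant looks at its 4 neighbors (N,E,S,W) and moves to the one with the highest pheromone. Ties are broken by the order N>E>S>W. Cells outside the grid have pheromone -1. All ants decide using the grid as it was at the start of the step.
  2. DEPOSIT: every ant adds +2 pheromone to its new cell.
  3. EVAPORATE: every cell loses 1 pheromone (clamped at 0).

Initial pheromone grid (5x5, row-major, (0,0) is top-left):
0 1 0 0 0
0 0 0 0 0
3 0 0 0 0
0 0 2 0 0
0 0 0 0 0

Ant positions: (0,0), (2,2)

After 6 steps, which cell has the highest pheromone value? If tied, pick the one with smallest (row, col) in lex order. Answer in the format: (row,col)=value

Answer: (3,2)=2

Derivation:
Step 1: ant0:(0,0)->E->(0,1) | ant1:(2,2)->S->(3,2)
  grid max=3 at (3,2)
Step 2: ant0:(0,1)->E->(0,2) | ant1:(3,2)->N->(2,2)
  grid max=2 at (3,2)
Step 3: ant0:(0,2)->W->(0,1) | ant1:(2,2)->S->(3,2)
  grid max=3 at (3,2)
Step 4: ant0:(0,1)->E->(0,2) | ant1:(3,2)->N->(2,2)
  grid max=2 at (3,2)
Step 5: ant0:(0,2)->W->(0,1) | ant1:(2,2)->S->(3,2)
  grid max=3 at (3,2)
Step 6: ant0:(0,1)->E->(0,2) | ant1:(3,2)->N->(2,2)
  grid max=2 at (3,2)
Final grid:
  0 1 1 0 0
  0 0 0 0 0
  0 0 1 0 0
  0 0 2 0 0
  0 0 0 0 0
Max pheromone 2 at (3,2)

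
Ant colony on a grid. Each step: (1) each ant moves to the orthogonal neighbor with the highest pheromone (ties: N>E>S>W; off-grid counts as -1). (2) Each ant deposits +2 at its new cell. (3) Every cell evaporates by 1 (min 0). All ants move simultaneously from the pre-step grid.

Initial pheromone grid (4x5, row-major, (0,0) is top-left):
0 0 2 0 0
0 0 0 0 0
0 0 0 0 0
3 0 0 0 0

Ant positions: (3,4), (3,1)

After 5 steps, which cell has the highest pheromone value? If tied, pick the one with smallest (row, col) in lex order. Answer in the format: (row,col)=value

Answer: (3,0)=4

Derivation:
Step 1: ant0:(3,4)->N->(2,4) | ant1:(3,1)->W->(3,0)
  grid max=4 at (3,0)
Step 2: ant0:(2,4)->N->(1,4) | ant1:(3,0)->N->(2,0)
  grid max=3 at (3,0)
Step 3: ant0:(1,4)->N->(0,4) | ant1:(2,0)->S->(3,0)
  grid max=4 at (3,0)
Step 4: ant0:(0,4)->S->(1,4) | ant1:(3,0)->N->(2,0)
  grid max=3 at (3,0)
Step 5: ant0:(1,4)->N->(0,4) | ant1:(2,0)->S->(3,0)
  grid max=4 at (3,0)
Final grid:
  0 0 0 0 1
  0 0 0 0 0
  0 0 0 0 0
  4 0 0 0 0
Max pheromone 4 at (3,0)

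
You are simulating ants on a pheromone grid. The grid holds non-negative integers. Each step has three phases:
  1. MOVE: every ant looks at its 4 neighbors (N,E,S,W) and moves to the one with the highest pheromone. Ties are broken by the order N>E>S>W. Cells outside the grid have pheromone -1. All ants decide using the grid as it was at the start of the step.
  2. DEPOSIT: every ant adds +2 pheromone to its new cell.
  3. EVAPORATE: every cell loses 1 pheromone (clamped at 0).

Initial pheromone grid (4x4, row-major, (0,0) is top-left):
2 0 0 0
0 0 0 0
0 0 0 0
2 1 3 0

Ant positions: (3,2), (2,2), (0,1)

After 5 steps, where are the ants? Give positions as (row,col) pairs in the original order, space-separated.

Step 1: ant0:(3,2)->W->(3,1) | ant1:(2,2)->S->(3,2) | ant2:(0,1)->W->(0,0)
  grid max=4 at (3,2)
Step 2: ant0:(3,1)->E->(3,2) | ant1:(3,2)->W->(3,1) | ant2:(0,0)->E->(0,1)
  grid max=5 at (3,2)
Step 3: ant0:(3,2)->W->(3,1) | ant1:(3,1)->E->(3,2) | ant2:(0,1)->W->(0,0)
  grid max=6 at (3,2)
Step 4: ant0:(3,1)->E->(3,2) | ant1:(3,2)->W->(3,1) | ant2:(0,0)->E->(0,1)
  grid max=7 at (3,2)
Step 5: ant0:(3,2)->W->(3,1) | ant1:(3,1)->E->(3,2) | ant2:(0,1)->W->(0,0)
  grid max=8 at (3,2)

(3,1) (3,2) (0,0)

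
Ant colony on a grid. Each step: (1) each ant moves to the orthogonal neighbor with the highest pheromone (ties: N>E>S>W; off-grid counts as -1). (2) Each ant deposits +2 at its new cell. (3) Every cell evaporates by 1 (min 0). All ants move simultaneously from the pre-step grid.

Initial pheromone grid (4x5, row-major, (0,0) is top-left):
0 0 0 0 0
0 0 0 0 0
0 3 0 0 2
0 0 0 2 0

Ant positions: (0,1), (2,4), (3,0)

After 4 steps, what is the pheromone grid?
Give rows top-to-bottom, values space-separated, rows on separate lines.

After step 1: ants at (0,2),(1,4),(2,0)
  0 0 1 0 0
  0 0 0 0 1
  1 2 0 0 1
  0 0 0 1 0
After step 2: ants at (0,3),(2,4),(2,1)
  0 0 0 1 0
  0 0 0 0 0
  0 3 0 0 2
  0 0 0 0 0
After step 3: ants at (0,4),(1,4),(1,1)
  0 0 0 0 1
  0 1 0 0 1
  0 2 0 0 1
  0 0 0 0 0
After step 4: ants at (1,4),(0,4),(2,1)
  0 0 0 0 2
  0 0 0 0 2
  0 3 0 0 0
  0 0 0 0 0

0 0 0 0 2
0 0 0 0 2
0 3 0 0 0
0 0 0 0 0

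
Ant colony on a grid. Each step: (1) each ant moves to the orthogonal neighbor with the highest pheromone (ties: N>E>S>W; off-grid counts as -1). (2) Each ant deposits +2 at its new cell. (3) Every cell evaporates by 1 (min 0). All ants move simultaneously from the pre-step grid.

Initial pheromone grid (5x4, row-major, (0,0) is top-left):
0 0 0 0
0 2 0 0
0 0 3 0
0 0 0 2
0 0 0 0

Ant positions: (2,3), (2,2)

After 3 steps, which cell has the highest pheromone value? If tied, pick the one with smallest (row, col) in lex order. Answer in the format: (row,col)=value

Step 1: ant0:(2,3)->W->(2,2) | ant1:(2,2)->N->(1,2)
  grid max=4 at (2,2)
Step 2: ant0:(2,2)->N->(1,2) | ant1:(1,2)->S->(2,2)
  grid max=5 at (2,2)
Step 3: ant0:(1,2)->S->(2,2) | ant1:(2,2)->N->(1,2)
  grid max=6 at (2,2)
Final grid:
  0 0 0 0
  0 0 3 0
  0 0 6 0
  0 0 0 0
  0 0 0 0
Max pheromone 6 at (2,2)

Answer: (2,2)=6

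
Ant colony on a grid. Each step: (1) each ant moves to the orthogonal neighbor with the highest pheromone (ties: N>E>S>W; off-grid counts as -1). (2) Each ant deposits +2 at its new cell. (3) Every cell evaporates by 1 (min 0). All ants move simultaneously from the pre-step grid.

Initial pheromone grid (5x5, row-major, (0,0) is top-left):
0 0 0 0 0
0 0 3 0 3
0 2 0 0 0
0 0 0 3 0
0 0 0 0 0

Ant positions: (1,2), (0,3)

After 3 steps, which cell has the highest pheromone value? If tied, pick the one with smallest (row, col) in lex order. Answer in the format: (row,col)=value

Step 1: ant0:(1,2)->N->(0,2) | ant1:(0,3)->E->(0,4)
  grid max=2 at (1,2)
Step 2: ant0:(0,2)->S->(1,2) | ant1:(0,4)->S->(1,4)
  grid max=3 at (1,2)
Step 3: ant0:(1,2)->N->(0,2) | ant1:(1,4)->N->(0,4)
  grid max=2 at (1,2)
Final grid:
  0 0 1 0 1
  0 0 2 0 2
  0 0 0 0 0
  0 0 0 0 0
  0 0 0 0 0
Max pheromone 2 at (1,2)

Answer: (1,2)=2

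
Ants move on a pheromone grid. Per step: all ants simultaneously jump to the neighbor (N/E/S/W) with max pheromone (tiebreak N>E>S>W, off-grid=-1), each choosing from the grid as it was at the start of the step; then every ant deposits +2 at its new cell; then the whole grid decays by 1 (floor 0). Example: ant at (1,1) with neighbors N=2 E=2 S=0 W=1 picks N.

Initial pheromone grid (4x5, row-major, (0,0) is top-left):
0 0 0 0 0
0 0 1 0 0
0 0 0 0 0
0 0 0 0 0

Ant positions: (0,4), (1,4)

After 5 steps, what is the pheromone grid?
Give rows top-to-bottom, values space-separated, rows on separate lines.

After step 1: ants at (1,4),(0,4)
  0 0 0 0 1
  0 0 0 0 1
  0 0 0 0 0
  0 0 0 0 0
After step 2: ants at (0,4),(1,4)
  0 0 0 0 2
  0 0 0 0 2
  0 0 0 0 0
  0 0 0 0 0
After step 3: ants at (1,4),(0,4)
  0 0 0 0 3
  0 0 0 0 3
  0 0 0 0 0
  0 0 0 0 0
After step 4: ants at (0,4),(1,4)
  0 0 0 0 4
  0 0 0 0 4
  0 0 0 0 0
  0 0 0 0 0
After step 5: ants at (1,4),(0,4)
  0 0 0 0 5
  0 0 0 0 5
  0 0 0 0 0
  0 0 0 0 0

0 0 0 0 5
0 0 0 0 5
0 0 0 0 0
0 0 0 0 0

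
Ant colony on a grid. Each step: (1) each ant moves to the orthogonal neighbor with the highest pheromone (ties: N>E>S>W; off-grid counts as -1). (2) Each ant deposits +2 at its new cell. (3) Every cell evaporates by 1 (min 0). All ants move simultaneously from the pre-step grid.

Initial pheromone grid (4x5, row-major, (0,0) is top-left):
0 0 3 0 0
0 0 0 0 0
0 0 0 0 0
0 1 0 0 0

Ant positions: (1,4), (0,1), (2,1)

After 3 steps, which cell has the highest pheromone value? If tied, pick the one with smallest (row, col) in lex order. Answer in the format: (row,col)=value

Step 1: ant0:(1,4)->N->(0,4) | ant1:(0,1)->E->(0,2) | ant2:(2,1)->S->(3,1)
  grid max=4 at (0,2)
Step 2: ant0:(0,4)->S->(1,4) | ant1:(0,2)->E->(0,3) | ant2:(3,1)->N->(2,1)
  grid max=3 at (0,2)
Step 3: ant0:(1,4)->N->(0,4) | ant1:(0,3)->W->(0,2) | ant2:(2,1)->S->(3,1)
  grid max=4 at (0,2)
Final grid:
  0 0 4 0 1
  0 0 0 0 0
  0 0 0 0 0
  0 2 0 0 0
Max pheromone 4 at (0,2)

Answer: (0,2)=4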